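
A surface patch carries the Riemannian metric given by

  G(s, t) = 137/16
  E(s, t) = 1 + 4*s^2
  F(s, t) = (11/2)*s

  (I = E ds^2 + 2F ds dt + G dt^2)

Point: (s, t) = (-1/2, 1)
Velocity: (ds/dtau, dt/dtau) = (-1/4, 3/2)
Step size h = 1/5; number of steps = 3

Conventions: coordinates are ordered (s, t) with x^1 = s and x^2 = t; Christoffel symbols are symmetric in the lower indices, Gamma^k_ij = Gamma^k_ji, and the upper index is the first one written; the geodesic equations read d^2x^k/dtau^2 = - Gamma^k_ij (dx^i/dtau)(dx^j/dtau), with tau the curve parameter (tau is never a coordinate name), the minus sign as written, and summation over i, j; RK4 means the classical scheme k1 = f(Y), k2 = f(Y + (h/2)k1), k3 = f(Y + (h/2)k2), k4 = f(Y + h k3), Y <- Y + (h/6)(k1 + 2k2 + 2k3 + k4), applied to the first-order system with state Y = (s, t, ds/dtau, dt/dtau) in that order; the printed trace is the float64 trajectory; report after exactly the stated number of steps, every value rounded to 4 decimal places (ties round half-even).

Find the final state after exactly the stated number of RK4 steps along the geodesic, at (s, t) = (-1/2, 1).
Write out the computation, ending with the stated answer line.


f(Y) = (ds/dtau, dt/dtau, -Gamma^s_ij Y'^i Y'^j, -Gamma^t_ij Y'^i Y'^j) with the Gammas evaluated at the stage position; h = 0.200000; intermediate values shown to 6 dp
step 0: s = -0.5000, t = 1.0000, ds/dtau = -0.2500, dt/dtau = 1.5000
step 1:
  k1: at (s, t) = (-0.500000, 1.000000), (ds/dtau, dt/dtau) = (-0.250000, 1.500000); Gamma_sss = -0.209150, Gamma_sst = 0.000000, Gamma_stt = 0.000000, Gamma_tss = 0.575163, Gamma_tst = 0.000000, Gamma_ttt = 0.000000; k1 = (-0.250000, 1.500000, 0.013072, -0.035948)
  k2: at (s, t) = (-0.525000, 1.150000), (ds/dtau, dt/dtau) = (-0.248693, 1.496405); Gamma_sss = -0.217279, Gamma_sst = 0.000000, Gamma_stt = 0.000000, Gamma_tss = 0.569064, Gamma_tst = 0.000000, Gamma_ttt = 0.000000; k2 = (-0.248693, 1.496405, 0.013438, -0.035196)
  k3: at (s, t) = (-0.524869, 1.149641), (ds/dtau, dt/dtau) = (-0.248656, 1.496480); Gamma_sss = -0.217237, Gamma_sst = 0.000000, Gamma_stt = 0.000000, Gamma_tss = 0.569096, Gamma_tst = 0.000000, Gamma_ttt = 0.000000; k3 = (-0.248656, 1.496480, 0.013432, -0.035187)
  k4: at (s, t) = (-0.549731, 1.299296), (ds/dtau, dt/dtau) = (-0.247314, 1.492963); Gamma_sss = -0.225039, Gamma_sst = 0.000000, Gamma_stt = 0.000000, Gamma_tss = 0.562872, Gamma_tst = 0.000000, Gamma_ttt = 0.000000; k4 = (-0.247314, 1.492963, 0.013764, -0.034428)
  Y <- Y + (h/6)(k1 + 2k2 + 2k3 + k4): s = -0.5497, t = 1.2993, ds/dtau = -0.2473, dt/dtau = 1.4930
step 2:
  k1: at (s, t) = (-0.549734, 1.299291), (ds/dtau, dt/dtau) = (-0.247314, 1.492962); Gamma_sss = -0.225039, Gamma_sst = 0.000000, Gamma_stt = 0.000000, Gamma_tss = 0.562871, Gamma_tst = 0.000000, Gamma_ttt = 0.000000; k1 = (-0.247314, 1.492962, 0.013764, -0.034428)
  k2: at (s, t) = (-0.574465, 1.448587), (ds/dtau, dt/dtau) = (-0.245938, 1.489519); Gamma_sss = -0.232517, Gamma_sst = 0.000000, Gamma_stt = 0.000000, Gamma_tss = 0.556537, Gamma_tst = 0.000000, Gamma_ttt = 0.000000; k2 = (-0.245938, 1.489519, 0.014064, -0.033662)
  k3: at (s, t) = (-0.574327, 1.448243), (ds/dtau, dt/dtau) = (-0.245908, 1.489596); Gamma_sss = -0.232476, Gamma_sst = 0.000000, Gamma_stt = 0.000000, Gamma_tss = 0.556573, Gamma_tst = 0.000000, Gamma_ttt = 0.000000; k3 = (-0.245908, 1.489596, 0.014058, -0.033656)
  k4: at (s, t) = (-0.598915, 1.597210), (ds/dtau, dt/dtau) = (-0.244503, 1.486231); Gamma_sss = -0.239631, Gamma_sst = 0.000000, Gamma_stt = 0.000000, Gamma_tss = 0.550149, Gamma_tst = 0.000000, Gamma_ttt = 0.000000; k4 = (-0.244503, 1.486231, 0.014325, -0.032889)
  Y <- Y + (h/6)(k1 + 2k2 + 2k3 + k4): s = -0.5989, t = 1.5972, ds/dtau = -0.2445, dt/dtau = 1.4862
step 3:
  k1: at (s, t) = (-0.598917, 1.597205), (ds/dtau, dt/dtau) = (-0.244503, 1.486230); Gamma_sss = -0.239631, Gamma_sst = 0.000000, Gamma_stt = 0.000000, Gamma_tss = 0.550148, Gamma_tst = 0.000000, Gamma_ttt = 0.000000; k1 = (-0.244503, 1.486230, 0.014326, -0.032889)
  k2: at (s, t) = (-0.623368, 1.745828), (ds/dtau, dt/dtau) = (-0.243070, 1.482941); Gamma_sss = -0.246467, Gamma_sst = 0.000000, Gamma_stt = 0.000000, Gamma_tss = 0.543648, Gamma_tst = 0.000000, Gamma_ttt = 0.000000; k2 = (-0.243070, 1.482941, 0.014562, -0.032120)
  k3: at (s, t) = (-0.623224, 1.745499), (ds/dtau, dt/dtau) = (-0.243047, 1.483018); Gamma_sss = -0.246428, Gamma_sst = 0.000000, Gamma_stt = 0.000000, Gamma_tss = 0.543686, Gamma_tst = 0.000000, Gamma_ttt = 0.000000; k3 = (-0.243047, 1.483018, 0.014557, -0.032116)
  k4: at (s, t) = (-0.647527, 1.893809), (ds/dtau, dt/dtau) = (-0.241592, 1.479807); Gamma_sss = -0.252948, Gamma_sst = 0.000000, Gamma_stt = 0.000000, Gamma_tss = 0.537127, Gamma_tst = 0.000000, Gamma_ttt = 0.000000; k4 = (-0.241592, 1.479807, 0.014764, -0.031350)
  Y <- Y + (h/6)(k1 + 2k2 + 2k3 + k4): s = -0.6475, t = 1.8938, ds/dtau = -0.2416, dt/dtau = 1.4798

Answer: s = -0.6475, t = 1.8938, ds/dtau = -0.2416, dt/dtau = 1.4798


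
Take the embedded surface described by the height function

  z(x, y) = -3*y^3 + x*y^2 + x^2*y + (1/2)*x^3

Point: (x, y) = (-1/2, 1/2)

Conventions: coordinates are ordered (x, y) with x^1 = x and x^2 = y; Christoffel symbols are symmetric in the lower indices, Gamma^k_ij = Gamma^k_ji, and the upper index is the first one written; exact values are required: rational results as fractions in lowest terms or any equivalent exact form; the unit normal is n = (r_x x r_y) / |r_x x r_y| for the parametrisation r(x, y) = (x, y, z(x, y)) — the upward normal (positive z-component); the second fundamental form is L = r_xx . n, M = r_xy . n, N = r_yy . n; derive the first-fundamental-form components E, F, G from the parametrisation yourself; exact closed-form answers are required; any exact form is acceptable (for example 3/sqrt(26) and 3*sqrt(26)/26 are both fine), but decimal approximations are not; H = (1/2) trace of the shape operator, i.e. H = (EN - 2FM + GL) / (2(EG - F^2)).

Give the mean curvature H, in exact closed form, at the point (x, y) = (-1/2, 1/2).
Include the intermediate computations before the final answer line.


z_x = 1/8, z_y = -5/2, z_xx = -1/2, z_xy = 0, z_yy = -10
E = 65/64, F = -5/16, G = 29/4; answer radicand W^2 = 465/64
unnormalised second-form numerators: l = -1/2, m = 0, n = -10; L = l/sqrt(465/64), and similarly M = m/sqrt(W^2), N = n/sqrt(W^2)
H = (E*n - 2*F*m + G*l) / (2*(EG - F^2)*sqrt(W^2)); E*n - 2*F*m + G*l = -441/32, EG - F^2 = 465/64, so H = (-147/155)/sqrt(465/64)

Answer: H = -392*sqrt(465)/24025


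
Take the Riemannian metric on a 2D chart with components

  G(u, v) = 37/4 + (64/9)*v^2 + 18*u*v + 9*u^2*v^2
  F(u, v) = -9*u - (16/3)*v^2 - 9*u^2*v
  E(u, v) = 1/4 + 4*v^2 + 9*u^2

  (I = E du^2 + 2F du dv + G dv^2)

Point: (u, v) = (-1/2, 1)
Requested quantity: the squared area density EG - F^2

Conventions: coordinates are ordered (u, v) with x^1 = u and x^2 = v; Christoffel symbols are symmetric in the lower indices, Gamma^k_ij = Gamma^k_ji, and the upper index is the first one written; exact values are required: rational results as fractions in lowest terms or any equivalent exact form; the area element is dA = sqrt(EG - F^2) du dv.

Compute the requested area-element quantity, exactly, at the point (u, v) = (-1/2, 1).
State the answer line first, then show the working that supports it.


Answer: EG - F^2 = 7627/144

E = 13/2, F = -37/12, G = 173/18; EG - F^2 = 7627/144


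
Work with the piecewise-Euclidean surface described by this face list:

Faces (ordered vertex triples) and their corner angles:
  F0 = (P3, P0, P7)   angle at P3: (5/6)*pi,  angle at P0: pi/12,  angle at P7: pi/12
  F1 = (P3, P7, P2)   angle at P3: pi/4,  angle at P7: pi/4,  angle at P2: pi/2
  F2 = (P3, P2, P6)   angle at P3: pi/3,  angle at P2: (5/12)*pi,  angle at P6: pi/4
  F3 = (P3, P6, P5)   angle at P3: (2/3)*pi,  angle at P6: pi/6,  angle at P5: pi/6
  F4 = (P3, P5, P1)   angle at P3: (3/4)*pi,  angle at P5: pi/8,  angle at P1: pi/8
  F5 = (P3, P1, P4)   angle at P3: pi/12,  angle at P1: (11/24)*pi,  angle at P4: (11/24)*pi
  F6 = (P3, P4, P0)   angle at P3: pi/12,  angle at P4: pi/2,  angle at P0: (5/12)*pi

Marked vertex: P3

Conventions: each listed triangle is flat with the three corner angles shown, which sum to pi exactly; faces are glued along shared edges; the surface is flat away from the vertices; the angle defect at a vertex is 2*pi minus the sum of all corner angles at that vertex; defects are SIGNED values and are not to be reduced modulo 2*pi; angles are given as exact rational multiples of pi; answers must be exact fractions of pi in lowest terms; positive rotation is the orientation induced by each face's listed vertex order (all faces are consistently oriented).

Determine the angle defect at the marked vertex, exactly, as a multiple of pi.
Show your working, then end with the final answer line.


Sum of corner angles at P3: 3*pi
defect = 2*pi - 3*pi

Answer: defect(P3) = -pi


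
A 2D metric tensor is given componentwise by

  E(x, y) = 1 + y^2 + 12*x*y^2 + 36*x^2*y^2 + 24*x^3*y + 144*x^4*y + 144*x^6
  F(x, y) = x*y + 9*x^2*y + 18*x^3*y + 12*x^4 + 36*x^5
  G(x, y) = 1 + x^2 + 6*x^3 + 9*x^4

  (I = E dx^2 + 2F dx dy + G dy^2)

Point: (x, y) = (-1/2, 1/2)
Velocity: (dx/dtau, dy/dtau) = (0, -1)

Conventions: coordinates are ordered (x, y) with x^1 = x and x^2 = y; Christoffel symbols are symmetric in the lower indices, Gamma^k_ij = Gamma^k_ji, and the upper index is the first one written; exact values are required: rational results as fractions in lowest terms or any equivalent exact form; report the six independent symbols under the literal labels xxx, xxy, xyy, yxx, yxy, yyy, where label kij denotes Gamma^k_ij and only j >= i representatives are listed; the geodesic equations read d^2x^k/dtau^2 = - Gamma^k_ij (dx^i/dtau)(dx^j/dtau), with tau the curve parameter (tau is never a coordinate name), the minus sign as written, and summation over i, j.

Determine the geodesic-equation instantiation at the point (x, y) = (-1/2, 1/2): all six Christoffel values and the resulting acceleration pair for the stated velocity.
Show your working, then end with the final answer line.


E = 29/4, F = -5/8, G = 17/16 at the point
E_x = -60, E_y = 10, F_x = 8, F_y = -1/2, G_x = -1, G_y = 0
EG - F^2 = 117/16;  g^inv = (16/117) * [[17/16, 5/8], [5/8, 29/4]]
first-kind symbols [ij,l] = (1/2)(d_i g_jl + d_j g_il - d_l g_ij): [xx,x] = E_x/2 = -30, [xx,y] = F_x - E_y/2 = 3, [xy,x] = E_y/2 = 5, [xy,y] = G_x/2 = -1/2, [yy,x] = F_y - G_x/2 = 0, [yy,y] = G_y/2 = 0
Gamma^x_ij = (G*[ij,x] - F*[ij,y])/(EG - F^2), Gamma^y_ij = (E*[ij,y] - F*[ij,x])/(EG - F^2)
Gamma_xxx = -160/39, Gamma_xxy = 80/117, Gamma_xyy = 0, Gamma_yxx = 16/39, Gamma_yxy = -8/117, Gamma_yyy = 0
d^2x/dtau^2 = -(Gamma_xxx*(0)^2 + 2*Gamma_xxy*(0)*(-1) + Gamma_xyy*(-1)^2) = 0
d^2y/dtau^2 = -(Gamma_yxx*(0)^2 + 2*Gamma_yxy*(0)*(-1) + Gamma_yyy*(-1)^2) = 0

Answer: Gamma_xxx = -160/39, Gamma_xxy = 80/117, Gamma_xyy = 0, Gamma_yxx = 16/39, Gamma_yxy = -8/117, Gamma_yyy = 0; accelerations (d^2x/dtau^2, d^2y/dtau^2) = (0, 0)


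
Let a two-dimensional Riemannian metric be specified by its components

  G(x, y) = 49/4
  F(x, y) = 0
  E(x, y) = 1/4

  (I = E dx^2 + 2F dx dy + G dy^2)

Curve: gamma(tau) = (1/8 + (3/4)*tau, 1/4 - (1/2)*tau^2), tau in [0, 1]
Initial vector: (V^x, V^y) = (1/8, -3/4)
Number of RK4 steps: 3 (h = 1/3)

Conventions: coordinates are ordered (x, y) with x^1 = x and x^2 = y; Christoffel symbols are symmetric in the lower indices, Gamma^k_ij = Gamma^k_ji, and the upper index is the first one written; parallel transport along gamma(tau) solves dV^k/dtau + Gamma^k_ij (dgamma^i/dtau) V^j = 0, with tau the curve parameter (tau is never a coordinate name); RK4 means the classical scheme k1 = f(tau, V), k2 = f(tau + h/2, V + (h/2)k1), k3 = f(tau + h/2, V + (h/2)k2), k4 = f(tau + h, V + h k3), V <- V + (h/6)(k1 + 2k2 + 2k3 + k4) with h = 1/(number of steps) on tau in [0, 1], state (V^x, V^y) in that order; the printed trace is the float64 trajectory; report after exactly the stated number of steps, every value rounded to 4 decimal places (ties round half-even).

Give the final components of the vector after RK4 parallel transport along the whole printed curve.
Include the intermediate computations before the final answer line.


gamma'(tau) = (3/4, -tau); f(tau, V)^k = -Gamma^k_ij(gamma(tau)) gamma'^i(tau) V^j; h = 1/3; intermediate values shown to 6 dp
curve data and Christoffel symbols at the stage parameters:
  tau = 0.000000: gamma = (0.125000, 0.250000), gamma' = (0.750000, 0.000000); Gamma_xxx = 0.000000, Gamma_xxy = 0.000000, Gamma_xyy = 0.000000, Gamma_yxx = 0.000000, Gamma_yxy = 0.000000, Gamma_yyy = 0.000000
  tau = 0.166667: gamma = (0.250000, 0.236111), gamma' = (0.750000, -0.166667); Gamma_xxx = 0.000000, Gamma_xxy = 0.000000, Gamma_xyy = 0.000000, Gamma_yxx = 0.000000, Gamma_yxy = 0.000000, Gamma_yyy = 0.000000
  tau = 0.333333: gamma = (0.375000, 0.194444), gamma' = (0.750000, -0.333333); Gamma_xxx = 0.000000, Gamma_xxy = 0.000000, Gamma_xyy = 0.000000, Gamma_yxx = 0.000000, Gamma_yxy = 0.000000, Gamma_yyy = 0.000000
  tau = 0.500000: gamma = (0.500000, 0.125000), gamma' = (0.750000, -0.500000); Gamma_xxx = 0.000000, Gamma_xxy = 0.000000, Gamma_xyy = 0.000000, Gamma_yxx = 0.000000, Gamma_yxy = 0.000000, Gamma_yyy = 0.000000
  tau = 0.666667: gamma = (0.625000, 0.027778), gamma' = (0.750000, -0.666667); Gamma_xxx = 0.000000, Gamma_xxy = 0.000000, Gamma_xyy = 0.000000, Gamma_yxx = 0.000000, Gamma_yxy = 0.000000, Gamma_yyy = 0.000000
  tau = 0.833333: gamma = (0.750000, -0.097222), gamma' = (0.750000, -0.833333); Gamma_xxx = 0.000000, Gamma_xxy = 0.000000, Gamma_xyy = 0.000000, Gamma_yxx = 0.000000, Gamma_yxy = 0.000000, Gamma_yyy = 0.000000
  tau = 1.000000: gamma = (0.875000, -0.250000), gamma' = (0.750000, -1.000000); Gamma_xxx = 0.000000, Gamma_xxy = 0.000000, Gamma_xyy = 0.000000, Gamma_yxx = 0.000000, Gamma_yxy = 0.000000, Gamma_yyy = 0.000000
step 0: V^x = 0.1250, V^y = -0.7500
step 1: k1 = (0.000000, 0.000000), k2 = (0.000000, 0.000000), k3 = (0.000000, 0.000000), k4 = (0.000000, 0.000000); V <- V + (h/6)(k1 + 2k2 + 2k3 + k4): V^x = 0.1250, V^y = -0.7500
step 2: k1 = (0.000000, 0.000000), k2 = (0.000000, 0.000000), k3 = (0.000000, 0.000000), k4 = (0.000000, 0.000000); V <- V + (h/6)(k1 + 2k2 + 2k3 + k4): V^x = 0.1250, V^y = -0.7500
step 3: k1 = (0.000000, 0.000000), k2 = (0.000000, 0.000000), k3 = (0.000000, 0.000000), k4 = (0.000000, 0.000000); V <- V + (h/6)(k1 + 2k2 + 2k3 + k4): V^x = 0.1250, V^y = -0.7500

Answer: V^x = 0.1250, V^y = -0.7500


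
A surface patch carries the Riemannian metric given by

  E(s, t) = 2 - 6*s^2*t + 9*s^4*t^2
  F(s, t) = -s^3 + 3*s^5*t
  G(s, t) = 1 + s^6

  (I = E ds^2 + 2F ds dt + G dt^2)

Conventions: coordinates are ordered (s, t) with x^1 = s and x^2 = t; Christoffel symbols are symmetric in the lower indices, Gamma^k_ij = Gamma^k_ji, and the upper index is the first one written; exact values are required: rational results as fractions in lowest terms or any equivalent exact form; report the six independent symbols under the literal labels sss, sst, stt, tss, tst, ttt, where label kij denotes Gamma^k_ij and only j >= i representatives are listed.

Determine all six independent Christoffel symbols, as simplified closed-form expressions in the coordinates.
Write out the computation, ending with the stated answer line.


E = 2 - 6*s^2*t + 9*s^4*t^2; F = -s^3 + 3*s^5*t; G = 1 + s^6
Gamma^k_ij = (1/2) g^{kl} (d_i g_jl + d_j g_il - d_l g_ij), with g^inv = (1/(EG-F^2)) [[G, -F], [-F, E]]
first partials: E_s = -12*s*t + 36*s^3*t^2, E_t = -6*s^2 + 18*s^4*t, F_s = -3*s^2 + 15*s^4*t, F_t = 3*s^5, G_s = 6*s^5, G_t = 0
D = EG - F^2 = 2 - 6*s^2*t + 9*s^4*t^2 + s^6
expanded: Gamma^s_ss = (G E_s - 2F F_s + F E_t)/(2D), Gamma^s_st = (G E_t - F G_s)/(2D), Gamma^s_tt = (2G F_t - G G_s - F G_t)/(2D), Gamma^t_ss = (2E F_s - E E_t - F E_s)/(2D), Gamma^t_st = (E G_s - F E_t)/(2D), Gamma^t_tt = (E G_t - 2F F_t + F G_s)/(2D); substitute and cancel common factors

Answer: Gamma_sss = (18*s^3*t^2 - 6*s*t)/(s^6 + 9*s^4*t^2 - 6*s^2*t + 2), Gamma_sst = (9*s^4*t - 3*s^2)/(s^6 + 9*s^4*t^2 - 6*s^2*t + 2), Gamma_stt = 0, Gamma_tss = 6*s^4*t/(s^6 + 9*s^4*t^2 - 6*s^2*t + 2), Gamma_tst = 3*s^5/(s^6 + 9*s^4*t^2 - 6*s^2*t + 2), Gamma_ttt = 0


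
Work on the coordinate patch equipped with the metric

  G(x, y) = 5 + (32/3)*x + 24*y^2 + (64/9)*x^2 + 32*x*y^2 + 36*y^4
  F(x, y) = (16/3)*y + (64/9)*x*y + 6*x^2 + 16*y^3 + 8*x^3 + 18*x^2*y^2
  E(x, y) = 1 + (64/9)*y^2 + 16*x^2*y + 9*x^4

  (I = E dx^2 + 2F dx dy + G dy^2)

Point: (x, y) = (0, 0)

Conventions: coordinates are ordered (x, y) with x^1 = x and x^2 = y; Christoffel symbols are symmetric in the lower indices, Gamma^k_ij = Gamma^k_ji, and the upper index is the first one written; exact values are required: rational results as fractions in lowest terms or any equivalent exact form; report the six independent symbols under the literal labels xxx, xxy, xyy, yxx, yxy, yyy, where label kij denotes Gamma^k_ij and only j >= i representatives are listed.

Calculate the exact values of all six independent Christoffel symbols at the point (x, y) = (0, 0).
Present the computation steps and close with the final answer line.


E = 1, F = 0, G = 5 at the point
E_x = 0, E_y = 0, F_x = 0, F_y = 16/3, G_x = 32/3, G_y = 0
EG - F^2 = 5;  g^inv = (1/5) * [[5, 0], [0, 1]]
first-kind symbols [ij,l] = (1/2)(d_i g_jl + d_j g_il - d_l g_ij): [xx,x] = E_x/2 = 0, [xx,y] = F_x - E_y/2 = 0, [xy,x] = E_y/2 = 0, [xy,y] = G_x/2 = 16/3, [yy,x] = F_y - G_x/2 = 0, [yy,y] = G_y/2 = 0
Gamma^x_ij = (G*[ij,x] - F*[ij,y])/(EG - F^2), Gamma^y_ij = (E*[ij,y] - F*[ij,x])/(EG - F^2)

Answer: Gamma_xxx = 0, Gamma_xxy = 0, Gamma_xyy = 0, Gamma_yxx = 0, Gamma_yxy = 16/15, Gamma_yyy = 0


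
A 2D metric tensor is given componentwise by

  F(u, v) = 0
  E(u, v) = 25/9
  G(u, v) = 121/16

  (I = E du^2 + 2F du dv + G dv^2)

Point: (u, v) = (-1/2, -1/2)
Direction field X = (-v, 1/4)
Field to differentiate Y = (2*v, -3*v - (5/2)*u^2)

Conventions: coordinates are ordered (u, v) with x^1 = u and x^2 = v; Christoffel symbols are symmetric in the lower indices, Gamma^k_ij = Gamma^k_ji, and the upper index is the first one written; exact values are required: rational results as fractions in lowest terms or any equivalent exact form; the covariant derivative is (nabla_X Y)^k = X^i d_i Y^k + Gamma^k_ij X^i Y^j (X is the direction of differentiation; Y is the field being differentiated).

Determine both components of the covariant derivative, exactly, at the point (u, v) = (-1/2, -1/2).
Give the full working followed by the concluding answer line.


E = 25/9, F = 0, G = 121/16 at the point
E_u = 0, E_v = 0, F_u = 0, F_v = 0, G_u = 0, G_v = 0
EG - F^2 = 3025/144;  g^inv = (144/3025) * [[121/16, 0], [0, 25/9]]
first-kind symbols [ij,l] = (1/2)(d_i g_jl + d_j g_il - d_l g_ij): [uu,u] = E_u/2 = 0, [uu,v] = F_u - E_v/2 = 0, [uv,u] = E_v/2 = 0, [uv,v] = G_u/2 = 0, [vv,u] = F_v - G_u/2 = 0, [vv,v] = G_v/2 = 0
Gamma^u_ij = (G*[ij,u] - F*[ij,v])/(EG - F^2), Gamma^v_ij = (E*[ij,v] - F*[ij,u])/(EG - F^2)
Gamma_uuu = 0, Gamma_uuv = 0, Gamma_uvv = 0, Gamma_vuu = 0, Gamma_vuv = 0, Gamma_vvv = 0
X = (1/2, 1/4), Y = (-1, 7/8) at the point

Answer: (nabla_X Y)^u = 1/2, (nabla_X Y)^v = 1/2


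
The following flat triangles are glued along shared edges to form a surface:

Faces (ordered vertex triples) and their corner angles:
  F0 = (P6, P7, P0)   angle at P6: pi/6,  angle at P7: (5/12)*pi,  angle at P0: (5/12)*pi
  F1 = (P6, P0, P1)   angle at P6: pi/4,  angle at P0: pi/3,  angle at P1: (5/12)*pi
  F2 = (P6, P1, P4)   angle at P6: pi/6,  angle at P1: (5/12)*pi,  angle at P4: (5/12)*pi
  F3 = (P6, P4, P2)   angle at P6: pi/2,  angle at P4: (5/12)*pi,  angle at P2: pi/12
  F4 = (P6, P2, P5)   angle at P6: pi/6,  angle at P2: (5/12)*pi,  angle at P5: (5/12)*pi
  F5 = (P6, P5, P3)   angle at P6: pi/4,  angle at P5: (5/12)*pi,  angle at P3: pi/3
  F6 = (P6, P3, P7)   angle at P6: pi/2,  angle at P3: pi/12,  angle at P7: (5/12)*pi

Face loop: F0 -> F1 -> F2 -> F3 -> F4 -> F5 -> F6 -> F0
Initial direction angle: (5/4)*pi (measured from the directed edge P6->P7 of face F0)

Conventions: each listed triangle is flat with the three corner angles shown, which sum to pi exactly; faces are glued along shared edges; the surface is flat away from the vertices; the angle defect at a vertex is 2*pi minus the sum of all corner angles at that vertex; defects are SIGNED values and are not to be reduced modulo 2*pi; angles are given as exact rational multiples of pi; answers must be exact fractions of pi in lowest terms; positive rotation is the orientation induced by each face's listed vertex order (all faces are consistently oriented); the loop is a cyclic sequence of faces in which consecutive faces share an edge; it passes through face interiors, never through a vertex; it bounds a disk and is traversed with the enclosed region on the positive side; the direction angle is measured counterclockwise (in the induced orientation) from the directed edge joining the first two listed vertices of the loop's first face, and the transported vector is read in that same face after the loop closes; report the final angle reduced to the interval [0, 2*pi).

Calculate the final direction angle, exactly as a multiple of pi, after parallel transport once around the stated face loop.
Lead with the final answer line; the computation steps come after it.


Answer: final direction angle = (5/4)*pi

enclosed vertex P6: corner angles sum to 2*pi, defect = 2*pi - 2*pi = 0
adding the enclosed defects to the starting angle (mod 2*pi, induced orientation) gives the holonomy
final angle = (5/4)*pi + 0 = (5/4)*pi (mod 2*pi)


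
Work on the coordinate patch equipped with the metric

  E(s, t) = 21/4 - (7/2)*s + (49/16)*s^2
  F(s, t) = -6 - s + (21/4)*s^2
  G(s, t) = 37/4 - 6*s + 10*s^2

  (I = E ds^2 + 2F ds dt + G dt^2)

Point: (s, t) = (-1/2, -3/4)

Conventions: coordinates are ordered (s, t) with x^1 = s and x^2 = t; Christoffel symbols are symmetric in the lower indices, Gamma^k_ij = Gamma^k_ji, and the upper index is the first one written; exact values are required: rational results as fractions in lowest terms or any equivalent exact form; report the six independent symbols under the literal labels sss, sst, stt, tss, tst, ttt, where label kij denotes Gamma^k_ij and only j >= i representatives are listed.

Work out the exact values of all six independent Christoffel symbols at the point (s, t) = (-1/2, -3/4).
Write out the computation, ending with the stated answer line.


E = 497/64, F = -67/16, G = 59/4 at the point
E_s = -105/16, E_t = 0, F_s = -25/4, F_t = 0, G_s = -16, G_t = 0
EG - F^2 = 12417/128;  g^inv = (128/12417) * [[59/4, 67/16], [67/16, 497/64]]
first-kind symbols [ij,l] = (1/2)(d_i g_jl + d_j g_il - d_l g_ij): [ss,s] = E_s/2 = -105/32, [ss,t] = F_s - E_t/2 = -25/4, [st,s] = E_t/2 = 0, [st,t] = G_s/2 = -8, [tt,s] = F_t - G_s/2 = 8, [tt,t] = G_t/2 = 0
Gamma^s_ij = (G*[ij,s] - F*[ij,t])/(EG - F^2), Gamma^t_ij = (E*[ij,t] - F*[ij,s])/(EG - F^2)

Answer: Gamma_sss = -9545/12417, Gamma_sst = -4288/12417, Gamma_stt = 15104/12417, Gamma_tss = -31885/49668, Gamma_tst = -7952/12417, Gamma_ttt = 4288/12417


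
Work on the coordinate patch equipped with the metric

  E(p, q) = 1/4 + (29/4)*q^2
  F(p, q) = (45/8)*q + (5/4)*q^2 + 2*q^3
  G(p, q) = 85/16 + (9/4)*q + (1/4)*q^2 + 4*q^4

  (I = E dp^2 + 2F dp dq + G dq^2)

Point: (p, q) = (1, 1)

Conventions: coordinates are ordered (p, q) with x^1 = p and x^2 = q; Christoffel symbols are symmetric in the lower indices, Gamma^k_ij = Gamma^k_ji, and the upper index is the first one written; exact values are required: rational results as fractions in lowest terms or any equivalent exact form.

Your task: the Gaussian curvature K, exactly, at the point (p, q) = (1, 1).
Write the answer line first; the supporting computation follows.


Answer: K = 616656/395641

E = 15/2, F = 71/8, G = 189/16, EG - F^2 = 629/64 at the point
E_p = 0, E_q = 29/2, F_p = 0, F_q = 113/8, G_p = 0, G_q = 75/4
E_qq = 29/2, F_pq = 0, G_pp = 0
By Brioschi, K is (det M1 - det M2) divided by (EG - F^2) squared.
M1 = [[-E_qq/2 + F_pq - G_pp/2, E_p/2, F_p - E_q/2], [F_q - G_p/2, E, F], [G_q/2, F, G]] = [[-29/4, 0, -29/4], [113/8, 15/2, 71/8], [75/8, 71/8, 189/16]]; det M1 = -15051/32
M2 = [[0, E_q/2, G_p/2], [E_q/2, E, F], [G_p/2, F, G]] = [[0, 29/4, 0], [29/4, 15/2, 71/8], [0, 71/8, 189/16]]; det M2 = -158949/256
det M1 - det M2 = 38541/256; K = 38541/256 / (629/64)^2 = 616656/395641


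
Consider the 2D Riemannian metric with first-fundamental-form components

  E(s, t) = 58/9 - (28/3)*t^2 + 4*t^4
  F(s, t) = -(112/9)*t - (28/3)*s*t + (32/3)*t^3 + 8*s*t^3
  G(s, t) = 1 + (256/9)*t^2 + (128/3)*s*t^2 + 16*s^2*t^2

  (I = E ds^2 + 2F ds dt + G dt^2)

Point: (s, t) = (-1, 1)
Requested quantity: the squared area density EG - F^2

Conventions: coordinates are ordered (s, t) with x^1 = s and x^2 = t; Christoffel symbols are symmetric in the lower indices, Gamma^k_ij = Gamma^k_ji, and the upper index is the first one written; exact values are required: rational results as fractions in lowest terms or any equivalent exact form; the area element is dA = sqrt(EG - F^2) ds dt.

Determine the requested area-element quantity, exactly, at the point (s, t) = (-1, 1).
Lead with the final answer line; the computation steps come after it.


Answer: EG - F^2 = 26/9

E = 10/9, F = -4/9, G = 25/9; EG - F^2 = 26/9


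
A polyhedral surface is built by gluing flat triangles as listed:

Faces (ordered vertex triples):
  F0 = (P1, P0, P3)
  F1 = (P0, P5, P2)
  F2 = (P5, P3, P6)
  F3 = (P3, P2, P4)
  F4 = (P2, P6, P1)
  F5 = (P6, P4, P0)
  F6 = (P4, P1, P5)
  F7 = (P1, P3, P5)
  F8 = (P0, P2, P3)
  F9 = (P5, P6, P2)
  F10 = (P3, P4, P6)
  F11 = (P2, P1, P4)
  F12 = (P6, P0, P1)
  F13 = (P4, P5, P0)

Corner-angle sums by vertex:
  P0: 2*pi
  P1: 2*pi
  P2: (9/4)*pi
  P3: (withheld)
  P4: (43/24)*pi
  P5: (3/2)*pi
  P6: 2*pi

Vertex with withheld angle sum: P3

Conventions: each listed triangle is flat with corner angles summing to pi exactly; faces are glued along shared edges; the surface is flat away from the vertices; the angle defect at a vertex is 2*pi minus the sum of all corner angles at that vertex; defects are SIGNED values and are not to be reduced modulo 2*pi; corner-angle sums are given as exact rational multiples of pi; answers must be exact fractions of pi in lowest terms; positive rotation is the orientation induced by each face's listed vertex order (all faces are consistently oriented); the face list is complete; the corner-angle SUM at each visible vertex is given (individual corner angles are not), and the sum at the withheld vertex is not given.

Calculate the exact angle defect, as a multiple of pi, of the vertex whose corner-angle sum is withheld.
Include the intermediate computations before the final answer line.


V = 7, E = 21, F = 14; chi = V - E + F = 0
Gauss-Bonnet: total defect = 2*pi*chi = 0; visible defects sum to (11/24)*pi

Answer: defect(P3) = (-11/24)*pi


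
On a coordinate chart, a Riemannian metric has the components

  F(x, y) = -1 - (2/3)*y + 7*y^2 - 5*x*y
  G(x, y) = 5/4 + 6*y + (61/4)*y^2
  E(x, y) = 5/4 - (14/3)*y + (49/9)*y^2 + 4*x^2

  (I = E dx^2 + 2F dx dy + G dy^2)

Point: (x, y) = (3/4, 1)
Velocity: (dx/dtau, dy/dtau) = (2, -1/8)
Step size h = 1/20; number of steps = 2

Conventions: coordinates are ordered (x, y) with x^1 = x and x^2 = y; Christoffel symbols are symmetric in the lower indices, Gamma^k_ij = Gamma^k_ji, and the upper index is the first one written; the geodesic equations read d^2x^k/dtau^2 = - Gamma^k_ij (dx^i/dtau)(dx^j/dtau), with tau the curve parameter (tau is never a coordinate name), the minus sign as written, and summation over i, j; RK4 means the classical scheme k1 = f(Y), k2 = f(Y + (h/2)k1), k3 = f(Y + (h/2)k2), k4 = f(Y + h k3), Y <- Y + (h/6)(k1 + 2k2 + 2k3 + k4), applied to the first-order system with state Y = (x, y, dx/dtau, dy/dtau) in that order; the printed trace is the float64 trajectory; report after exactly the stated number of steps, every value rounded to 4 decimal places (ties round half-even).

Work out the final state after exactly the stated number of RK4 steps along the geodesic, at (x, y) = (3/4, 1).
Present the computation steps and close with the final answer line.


f(Y) = (dx/dtau, dy/dtau, -Gamma^x_ij Y'^i Y'^j, -Gamma^y_ij Y'^i Y'^j) with the Gammas evaluated at the stage position; h = 0.050000; intermediate values shown to 6 dp
step 0: x = 0.7500, y = 1.0000, dx/dtau = 2.0000, dy/dtau = -0.1250
step 1:
  k1: at (x, y) = (0.750000, 1.000000), (dx/dtau, dy/dtau) = (2.000000, -0.125000); Gamma_xxx = 0.857051, Gamma_xxy = 0.746722, Gamma_xyy = 1.991925, Gamma_yxx = -0.420805, Gamma_yxy = -0.052547, Gamma_yyy = 0.670939; k1 = (2.000000, -0.125000, -3.085967, 1.646462)
  k2: at (x, y) = (0.800000, 0.996875), (dx/dtau, dy/dtau) = (1.922851, -0.083838); Gamma_xxx = 0.817082, Gamma_xxy = 0.688740, Gamma_xyy = 1.831782, Gamma_yxx = -0.408474, Gamma_yxy = -0.040127, Gamma_yyy = 0.706388; k2 = (1.922851, -0.083838, -2.811856, 1.492372)
  k3: at (x, y) = (0.798071, 0.997904), (dx/dtau, dy/dtau) = (1.929704, -0.087691); Gamma_xxx = 0.818341, Gamma_xxy = 0.691230, Gamma_xyy = 1.837159, Gamma_yxx = -0.409044, Gamma_yxy = -0.040796, Gamma_yyy = 0.704022; k3 = (1.929704, -0.087691, -2.827494, 1.503961)
  k4: at (x, y) = (0.846485, 0.995615), (dx/dtau, dy/dtau) = (1.858625, -0.049802); Gamma_xxx = 0.782551, Gamma_xxy = 0.640992, Gamma_xyy = 1.697520, Gamma_yxx = -0.398192, Gamma_yxy = -0.030446, Gamma_yyy = 0.733288; k4 = (1.858625, -0.049802, -2.588857, 1.368094)
  Y <- Y + (h/6)(k1 + 2k2 + 2k3 + k4): x = 0.8464, y = 0.9957, dx/dtau = 1.8587, dy/dtau = -0.0499
step 2:
  k1: at (x, y) = (0.846364, 0.995684), (dx/dtau, dy/dtau) = (1.858721, -0.049940); Gamma_xxx = 0.782622, Gamma_xxy = 0.641137, Gamma_xyy = 1.697826, Gamma_yxx = -0.398226, Gamma_yxy = -0.030485, Gamma_yyy = 0.733145; k1 = (1.858721, -0.049940, -2.589044, 1.368320)
  k2: at (x, y) = (0.892832, 0.994436), (dx/dtau, dy/dtau) = (1.793995, -0.015732); Gamma_xxx = 0.750713, Gamma_xxy = 0.598012, Gamma_xyy = 1.576781, Gamma_yxx = -0.388773, Gamma_yxy = -0.021993, Gamma_yyy = 0.756686; k2 = (1.793995, -0.015732, -2.382742, 1.249803)
  k3: at (x, y) = (0.891214, 0.995291), (dx/dtau, dy/dtau) = (1.799152, -0.018695); Gamma_xxx = 0.751610, Gamma_xxy = 0.599776, Gamma_xyy = 1.580568, Gamma_yxx = -0.389189, Gamma_yxy = -0.022446, Gamma_yyy = 0.754975; k3 = (1.799152, -0.018695, -2.393127, 1.258010)
  k4: at (x, y) = (0.936322, 0.994750), (dx/dtau, dy/dtau) = (1.739064, 0.012961); Gamma_xxx = 0.722680, Gamma_xxy = 0.561934, Gamma_xyy = 1.473730, Gamma_yxx = -0.380773, Gamma_yxy = -0.015277, Gamma_yyy = 0.774409; k4 = (1.739064, 0.012961, -2.211211, 1.152146)
  Y <- Y + (h/6)(k1 + 2k2 + 2k3 + k4): x = 0.9362, y = 0.9948, dx/dtau = 1.7391, dy/dtau = 0.0129

Answer: x = 0.9362, y = 0.9948, dx/dtau = 1.7391, dy/dtau = 0.0129


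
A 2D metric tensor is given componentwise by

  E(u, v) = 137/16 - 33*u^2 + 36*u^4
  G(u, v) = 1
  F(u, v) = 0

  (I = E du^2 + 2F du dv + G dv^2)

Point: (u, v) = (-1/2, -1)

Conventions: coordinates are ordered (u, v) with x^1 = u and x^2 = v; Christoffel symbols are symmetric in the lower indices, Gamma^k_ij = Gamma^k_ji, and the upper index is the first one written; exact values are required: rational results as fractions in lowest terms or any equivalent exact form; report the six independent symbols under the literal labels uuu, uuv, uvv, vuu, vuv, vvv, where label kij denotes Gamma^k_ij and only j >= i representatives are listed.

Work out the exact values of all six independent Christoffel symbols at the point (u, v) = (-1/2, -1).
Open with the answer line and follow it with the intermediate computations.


Answer: Gamma_uuu = 120/41, Gamma_uuv = 0, Gamma_uvv = 0, Gamma_vuu = 0, Gamma_vuv = 0, Gamma_vvv = 0

E = 41/16, F = 0, G = 1 at the point
E_u = 15, E_v = 0, F_u = 0, F_v = 0, G_u = 0, G_v = 0
EG - F^2 = 41/16;  g^inv = (16/41) * [[1, 0], [0, 41/16]]
first-kind symbols [ij,l] = (1/2)(d_i g_jl + d_j g_il - d_l g_ij): [uu,u] = E_u/2 = 15/2, [uu,v] = F_u - E_v/2 = 0, [uv,u] = E_v/2 = 0, [uv,v] = G_u/2 = 0, [vv,u] = F_v - G_u/2 = 0, [vv,v] = G_v/2 = 0
Gamma^u_ij = (G*[ij,u] - F*[ij,v])/(EG - F^2), Gamma^v_ij = (E*[ij,v] - F*[ij,u])/(EG - F^2)


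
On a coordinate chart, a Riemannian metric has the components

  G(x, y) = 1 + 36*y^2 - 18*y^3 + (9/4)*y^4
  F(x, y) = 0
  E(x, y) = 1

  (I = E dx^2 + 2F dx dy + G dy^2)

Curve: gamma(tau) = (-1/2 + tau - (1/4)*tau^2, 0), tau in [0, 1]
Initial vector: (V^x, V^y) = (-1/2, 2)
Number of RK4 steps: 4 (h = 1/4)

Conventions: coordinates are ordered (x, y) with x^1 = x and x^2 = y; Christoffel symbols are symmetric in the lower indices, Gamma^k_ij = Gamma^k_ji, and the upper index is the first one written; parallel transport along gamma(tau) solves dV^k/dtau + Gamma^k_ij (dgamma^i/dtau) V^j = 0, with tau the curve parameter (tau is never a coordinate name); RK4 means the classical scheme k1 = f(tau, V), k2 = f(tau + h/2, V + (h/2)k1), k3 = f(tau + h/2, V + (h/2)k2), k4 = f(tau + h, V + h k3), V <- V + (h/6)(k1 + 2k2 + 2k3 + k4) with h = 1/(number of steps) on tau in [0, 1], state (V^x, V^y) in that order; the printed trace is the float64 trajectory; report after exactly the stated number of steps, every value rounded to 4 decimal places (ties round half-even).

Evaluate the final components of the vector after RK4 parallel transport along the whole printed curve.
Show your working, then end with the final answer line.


gamma'(tau) = (1 - (1/2)*tau, 0); f(tau, V)^k = -Gamma^k_ij(gamma(tau)) gamma'^i(tau) V^j; h = 1/4; intermediate values shown to 6 dp
curve data and Christoffel symbols at the stage parameters:
  tau = 0.000000: gamma = (-0.500000, 0.000000), gamma' = (1.000000, 0.000000); Gamma_xxx = 0.000000, Gamma_xxy = 0.000000, Gamma_xyy = 0.000000, Gamma_yxx = 0.000000, Gamma_yxy = 0.000000, Gamma_yyy = 0.000000
  tau = 0.125000: gamma = (-0.378906, 0.000000), gamma' = (0.937500, 0.000000); Gamma_xxx = 0.000000, Gamma_xxy = 0.000000, Gamma_xyy = 0.000000, Gamma_yxx = 0.000000, Gamma_yxy = 0.000000, Gamma_yyy = 0.000000
  tau = 0.250000: gamma = (-0.265625, 0.000000), gamma' = (0.875000, 0.000000); Gamma_xxx = 0.000000, Gamma_xxy = 0.000000, Gamma_xyy = 0.000000, Gamma_yxx = 0.000000, Gamma_yxy = 0.000000, Gamma_yyy = 0.000000
  tau = 0.375000: gamma = (-0.160156, 0.000000), gamma' = (0.812500, 0.000000); Gamma_xxx = 0.000000, Gamma_xxy = 0.000000, Gamma_xyy = 0.000000, Gamma_yxx = 0.000000, Gamma_yxy = 0.000000, Gamma_yyy = 0.000000
  tau = 0.500000: gamma = (-0.062500, 0.000000), gamma' = (0.750000, 0.000000); Gamma_xxx = 0.000000, Gamma_xxy = 0.000000, Gamma_xyy = 0.000000, Gamma_yxx = 0.000000, Gamma_yxy = 0.000000, Gamma_yyy = 0.000000
  tau = 0.625000: gamma = (0.027344, 0.000000), gamma' = (0.687500, 0.000000); Gamma_xxx = 0.000000, Gamma_xxy = 0.000000, Gamma_xyy = 0.000000, Gamma_yxx = 0.000000, Gamma_yxy = 0.000000, Gamma_yyy = 0.000000
  tau = 0.750000: gamma = (0.109375, 0.000000), gamma' = (0.625000, 0.000000); Gamma_xxx = 0.000000, Gamma_xxy = 0.000000, Gamma_xyy = 0.000000, Gamma_yxx = 0.000000, Gamma_yxy = 0.000000, Gamma_yyy = 0.000000
  tau = 0.875000: gamma = (0.183594, 0.000000), gamma' = (0.562500, 0.000000); Gamma_xxx = 0.000000, Gamma_xxy = 0.000000, Gamma_xyy = 0.000000, Gamma_yxx = 0.000000, Gamma_yxy = 0.000000, Gamma_yyy = 0.000000
  tau = 1.000000: gamma = (0.250000, 0.000000), gamma' = (0.500000, 0.000000); Gamma_xxx = 0.000000, Gamma_xxy = 0.000000, Gamma_xyy = 0.000000, Gamma_yxx = 0.000000, Gamma_yxy = 0.000000, Gamma_yyy = 0.000000
step 0: V^x = -0.5000, V^y = 2.0000
step 1: k1 = (0.000000, 0.000000), k2 = (0.000000, 0.000000), k3 = (0.000000, 0.000000), k4 = (0.000000, 0.000000); V <- V + (h/6)(k1 + 2k2 + 2k3 + k4): V^x = -0.5000, V^y = 2.0000
step 2: k1 = (0.000000, 0.000000), k2 = (0.000000, 0.000000), k3 = (0.000000, 0.000000), k4 = (0.000000, 0.000000); V <- V + (h/6)(k1 + 2k2 + 2k3 + k4): V^x = -0.5000, V^y = 2.0000
step 3: k1 = (0.000000, 0.000000), k2 = (0.000000, 0.000000), k3 = (0.000000, 0.000000), k4 = (0.000000, 0.000000); V <- V + (h/6)(k1 + 2k2 + 2k3 + k4): V^x = -0.5000, V^y = 2.0000
step 4: k1 = (0.000000, 0.000000), k2 = (0.000000, 0.000000), k3 = (0.000000, 0.000000), k4 = (0.000000, 0.000000); V <- V + (h/6)(k1 + 2k2 + 2k3 + k4): V^x = -0.5000, V^y = 2.0000

Answer: V^x = -0.5000, V^y = 2.0000


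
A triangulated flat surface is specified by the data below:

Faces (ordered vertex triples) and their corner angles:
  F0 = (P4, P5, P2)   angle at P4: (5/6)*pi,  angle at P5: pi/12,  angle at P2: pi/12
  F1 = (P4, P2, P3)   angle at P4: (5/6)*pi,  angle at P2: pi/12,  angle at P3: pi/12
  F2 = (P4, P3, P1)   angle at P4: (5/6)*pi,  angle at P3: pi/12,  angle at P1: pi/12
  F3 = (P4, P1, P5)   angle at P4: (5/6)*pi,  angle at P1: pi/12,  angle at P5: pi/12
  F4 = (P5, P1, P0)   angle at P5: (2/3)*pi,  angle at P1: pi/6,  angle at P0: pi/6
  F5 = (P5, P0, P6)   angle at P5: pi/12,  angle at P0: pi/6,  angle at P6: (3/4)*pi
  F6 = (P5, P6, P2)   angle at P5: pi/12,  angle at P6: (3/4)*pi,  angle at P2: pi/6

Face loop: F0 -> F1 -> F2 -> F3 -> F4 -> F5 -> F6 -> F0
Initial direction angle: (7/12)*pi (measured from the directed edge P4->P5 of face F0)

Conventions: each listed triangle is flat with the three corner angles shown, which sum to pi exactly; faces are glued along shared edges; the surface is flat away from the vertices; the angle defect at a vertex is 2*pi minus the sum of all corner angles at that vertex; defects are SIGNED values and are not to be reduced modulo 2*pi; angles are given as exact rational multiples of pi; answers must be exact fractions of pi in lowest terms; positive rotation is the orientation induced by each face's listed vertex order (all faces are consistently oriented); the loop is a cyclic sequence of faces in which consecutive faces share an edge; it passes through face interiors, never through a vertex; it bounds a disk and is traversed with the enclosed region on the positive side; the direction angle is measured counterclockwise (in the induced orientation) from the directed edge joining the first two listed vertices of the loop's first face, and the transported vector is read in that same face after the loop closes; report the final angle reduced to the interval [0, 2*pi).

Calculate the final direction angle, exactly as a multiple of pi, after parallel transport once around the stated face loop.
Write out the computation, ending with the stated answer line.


enclosed vertex P4: corner angles sum to (10/3)*pi, defect = 2*pi - (10/3)*pi = (-4/3)*pi
enclosed vertex P5: corner angles sum to pi, defect = 2*pi - pi = pi
by Gauss-Bonnet the loop rotates the vector by the enclosed defect sum (positive orientation, mod 2*pi)
final angle = (7/12)*pi - pi/3 = pi/4 (mod 2*pi)

Answer: final direction angle = pi/4


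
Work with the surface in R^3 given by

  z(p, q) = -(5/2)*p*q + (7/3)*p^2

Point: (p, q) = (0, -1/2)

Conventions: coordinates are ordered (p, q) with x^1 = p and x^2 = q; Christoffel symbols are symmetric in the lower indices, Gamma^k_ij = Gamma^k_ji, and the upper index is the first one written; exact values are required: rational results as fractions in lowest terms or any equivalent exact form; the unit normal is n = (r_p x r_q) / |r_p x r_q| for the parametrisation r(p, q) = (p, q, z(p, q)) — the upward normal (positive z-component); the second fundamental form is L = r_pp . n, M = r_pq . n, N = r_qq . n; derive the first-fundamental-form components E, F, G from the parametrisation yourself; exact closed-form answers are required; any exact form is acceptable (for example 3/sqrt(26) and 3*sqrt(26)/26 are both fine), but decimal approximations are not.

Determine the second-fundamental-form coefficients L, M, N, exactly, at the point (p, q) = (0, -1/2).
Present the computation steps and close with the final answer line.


z_p = 5/4, z_q = 0, z_pp = 14/3, z_pq = -5/2, z_qq = 0
E = 41/16, F = 0, G = 1; answer radicand W^2 = 41/16
unnormalised second-form numerators: l = 14/3, m = -5/2, n = 0; L = l/sqrt(41/16), and similarly M = m/sqrt(W^2), N = n/sqrt(W^2)

Answer: L = 56*sqrt(41)/123, M = -10*sqrt(41)/41, N = 0


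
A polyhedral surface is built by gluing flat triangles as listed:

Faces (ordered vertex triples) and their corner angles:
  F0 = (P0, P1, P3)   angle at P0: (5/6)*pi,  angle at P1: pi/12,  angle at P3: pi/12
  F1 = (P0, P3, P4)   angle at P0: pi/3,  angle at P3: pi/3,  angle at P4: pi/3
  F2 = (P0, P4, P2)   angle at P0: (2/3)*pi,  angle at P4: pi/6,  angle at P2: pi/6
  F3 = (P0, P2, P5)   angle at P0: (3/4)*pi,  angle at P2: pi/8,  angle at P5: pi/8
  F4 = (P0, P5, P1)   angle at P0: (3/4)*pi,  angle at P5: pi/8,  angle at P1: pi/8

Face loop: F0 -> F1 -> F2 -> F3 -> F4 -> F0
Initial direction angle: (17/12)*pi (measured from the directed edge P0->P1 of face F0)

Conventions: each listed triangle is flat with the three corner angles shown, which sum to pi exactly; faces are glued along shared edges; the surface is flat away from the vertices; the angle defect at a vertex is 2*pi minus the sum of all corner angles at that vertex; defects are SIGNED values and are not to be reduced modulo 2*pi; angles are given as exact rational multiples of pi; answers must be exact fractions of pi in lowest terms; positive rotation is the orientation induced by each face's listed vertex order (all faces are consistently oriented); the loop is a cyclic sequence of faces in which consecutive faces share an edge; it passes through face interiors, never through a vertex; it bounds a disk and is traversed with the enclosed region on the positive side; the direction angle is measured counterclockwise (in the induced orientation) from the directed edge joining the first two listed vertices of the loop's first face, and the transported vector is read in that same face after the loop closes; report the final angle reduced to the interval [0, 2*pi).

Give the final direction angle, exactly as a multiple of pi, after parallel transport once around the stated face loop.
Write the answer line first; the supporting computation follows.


Answer: final direction angle = pi/12

enclosed vertex P0: corner angles sum to (10/3)*pi, defect = 2*pi - (10/3)*pi = (-4/3)*pi
by Gauss-Bonnet the loop rotates the vector by the enclosed defect sum (positive orientation, mod 2*pi)
final angle = (17/12)*pi - (4/3)*pi = pi/12 (mod 2*pi)
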